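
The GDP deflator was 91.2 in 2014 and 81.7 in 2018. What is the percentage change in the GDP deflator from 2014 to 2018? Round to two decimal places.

Change = (81.7 − 91.2) / 91.2 × 100
       = -9.5 / 91.2 × 100 = -10.4167%

-10.42%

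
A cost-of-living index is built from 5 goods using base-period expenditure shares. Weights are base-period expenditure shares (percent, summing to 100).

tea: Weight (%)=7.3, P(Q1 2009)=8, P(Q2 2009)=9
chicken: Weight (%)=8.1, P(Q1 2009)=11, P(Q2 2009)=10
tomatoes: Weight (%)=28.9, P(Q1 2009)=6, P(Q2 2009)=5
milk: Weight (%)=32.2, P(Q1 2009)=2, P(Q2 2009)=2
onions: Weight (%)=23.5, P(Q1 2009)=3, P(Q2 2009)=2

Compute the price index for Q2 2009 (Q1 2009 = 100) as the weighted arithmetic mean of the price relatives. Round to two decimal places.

87.53

tea: 7.3 × (9/8) = 7.3 × 1.125000 = 8.2125
chicken: 8.1 × (10/11) = 8.1 × 0.909091 = 7.3636
tomatoes: 28.9 × (5/6) = 28.9 × 0.833333 = 24.0833
milk: 32.2 × (2/2) = 32.2 × 1.000000 = 32.2000
onions: 23.5 × (2/3) = 23.5 × 0.666667 = 15.6667
Index = Σ wᵢ·(p₁ᵢ/p₀ᵢ) = 8.2125 + 7.3636 + 24.0833 + 32.2000 + 15.6667 = 87.5261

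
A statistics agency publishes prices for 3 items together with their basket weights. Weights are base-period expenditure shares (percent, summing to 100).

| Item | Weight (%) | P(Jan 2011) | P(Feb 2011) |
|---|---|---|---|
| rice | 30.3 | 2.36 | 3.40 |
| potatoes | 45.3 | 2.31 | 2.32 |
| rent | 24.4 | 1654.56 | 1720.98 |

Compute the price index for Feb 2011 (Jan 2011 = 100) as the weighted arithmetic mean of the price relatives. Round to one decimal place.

rice: 30.3 × (3.40/2.36) = 30.3 × 1.440678 = 43.6525
potatoes: 45.3 × (2.32/2.31) = 45.3 × 1.004329 = 45.4961
rent: 24.4 × (1720.98/1654.56) = 24.4 × 1.040144 = 25.3795
Index = Σ wᵢ·(p₁ᵢ/p₀ᵢ) = 43.6525 + 45.4961 + 25.3795 = 114.5282

114.5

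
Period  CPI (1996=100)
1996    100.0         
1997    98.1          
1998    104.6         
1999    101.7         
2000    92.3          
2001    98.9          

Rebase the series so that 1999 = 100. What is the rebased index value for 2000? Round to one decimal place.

90.8

Rebased(2000) = 92.3 / 101.7 × 100 = 90.7571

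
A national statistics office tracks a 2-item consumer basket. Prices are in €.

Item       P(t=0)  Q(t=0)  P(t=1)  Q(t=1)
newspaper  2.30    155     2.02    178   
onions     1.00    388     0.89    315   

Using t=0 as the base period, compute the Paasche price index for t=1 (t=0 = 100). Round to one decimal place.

88.3

Paasche price index uses current-period quantities as weights.
ΣP(t=1)·Q(t=1) = 2.02×178 + 0.89×315 = 359.56 + 280.35 = 639.91
ΣP(t=0)·Q(t=1) = 2.30×178 + 1.00×315 = 409.4 + 315 = 724.4
Index = 639.91 / 724.4 × 100 = 88.3366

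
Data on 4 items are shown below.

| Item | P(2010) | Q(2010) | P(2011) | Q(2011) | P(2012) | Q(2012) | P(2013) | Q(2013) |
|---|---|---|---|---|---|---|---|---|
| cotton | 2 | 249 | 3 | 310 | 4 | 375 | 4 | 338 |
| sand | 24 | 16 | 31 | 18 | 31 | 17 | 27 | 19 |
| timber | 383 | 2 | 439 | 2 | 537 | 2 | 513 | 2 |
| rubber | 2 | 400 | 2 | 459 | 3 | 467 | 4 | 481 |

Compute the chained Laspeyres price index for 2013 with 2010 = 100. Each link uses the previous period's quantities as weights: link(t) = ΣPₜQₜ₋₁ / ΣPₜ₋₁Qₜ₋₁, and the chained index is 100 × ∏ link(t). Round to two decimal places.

166.42

Link 2010→2011:
ΣP(2011)Q(2010) = 3×249 + 31×16 + 439×2 + 2×400 = 747 + 496 + 878 + 800 = 2921
ΣP(2010)Q(2010) = 2×249 + 24×16 + 383×2 + 2×400 = 498 + 384 + 766 + 800 = 2448
link = 2921/2448 = 1.193219
Link 2011→2012:
ΣP(2012)Q(2011) = 4×310 + 31×18 + 537×2 + 3×459 = 1240 + 558 + 1074 + 1377 = 4249
ΣP(2011)Q(2011) = 3×310 + 31×18 + 439×2 + 2×459 = 930 + 558 + 878 + 918 = 3284
link = 4249/3284 = 1.293849
Link 2012→2013:
ΣP(2013)Q(2012) = 4×375 + 27×17 + 513×2 + 4×467 = 1500 + 459 + 1026 + 1868 = 4853
ΣP(2012)Q(2012) = 4×375 + 31×17 + 537×2 + 3×467 = 1500 + 527 + 1074 + 1401 = 4502
link = 4853/4502 = 1.077965
Chained index = 100 × 1.193219 × 1.293849 × 1.077965 = 166.4212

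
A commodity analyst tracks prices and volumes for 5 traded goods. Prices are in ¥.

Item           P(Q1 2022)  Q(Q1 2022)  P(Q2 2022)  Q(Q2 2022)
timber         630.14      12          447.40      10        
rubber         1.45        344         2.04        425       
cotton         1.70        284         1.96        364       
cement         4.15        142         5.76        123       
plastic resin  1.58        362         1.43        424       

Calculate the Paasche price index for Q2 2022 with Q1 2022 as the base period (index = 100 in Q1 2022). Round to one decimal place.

Paasche price index uses current-period quantities as weights.
ΣP(Q2 2022)·Q(Q2 2022) = 447.40×10 + 2.04×425 + 1.96×364 + 5.76×123 + 1.43×424 = 4474 + 867 + 713.44 + 708.48 + 606.32 = 7369.24
ΣP(Q1 2022)·Q(Q2 2022) = 630.14×10 + 1.45×425 + 1.70×364 + 4.15×123 + 1.58×424 = 6301.4 + 616.25 + 618.8 + 510.45 + 669.92 = 8716.82
Index = 7369.24 / 8716.82 × 100 = 84.5405

84.5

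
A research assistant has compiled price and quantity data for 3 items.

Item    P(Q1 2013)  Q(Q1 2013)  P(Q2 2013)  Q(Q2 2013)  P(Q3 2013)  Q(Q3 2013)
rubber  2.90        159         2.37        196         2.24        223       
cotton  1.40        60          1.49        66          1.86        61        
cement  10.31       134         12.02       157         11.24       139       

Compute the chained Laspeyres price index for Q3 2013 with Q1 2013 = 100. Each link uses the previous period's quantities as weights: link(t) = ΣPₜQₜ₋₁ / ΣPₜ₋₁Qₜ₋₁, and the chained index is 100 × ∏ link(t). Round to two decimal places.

Link Q1 2013→Q2 2013:
ΣP(Q2 2013)Q(Q1 2013) = 2.37×159 + 1.49×60 + 12.02×134 = 376.83 + 89.4 + 1610.68 = 2076.91
ΣP(Q1 2013)Q(Q1 2013) = 2.90×159 + 1.40×60 + 10.31×134 = 461.1 + 84 + 1381.54 = 1926.64
link = 2076.91/1926.64 = 1.077996
Link Q2 2013→Q3 2013:
ΣP(Q3 2013)Q(Q2 2013) = 2.24×196 + 1.86×66 + 11.24×157 = 439.04 + 122.76 + 1764.68 = 2326.48
ΣP(Q2 2013)Q(Q2 2013) = 2.37×196 + 1.49×66 + 12.02×157 = 464.52 + 98.34 + 1887.14 = 2450
link = 2326.48/2450 = 0.949584
Chained index = 100 × 1.077996 × 0.949584 = 102.3647

102.36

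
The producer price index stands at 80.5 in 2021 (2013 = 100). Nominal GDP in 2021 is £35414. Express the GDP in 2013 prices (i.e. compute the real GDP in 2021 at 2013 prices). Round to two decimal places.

Real = Nominal ÷ (Index/100) = 35414 ÷ (80.5/100)
     = 35414 ÷ 0.805 = 43992.5466

43992.55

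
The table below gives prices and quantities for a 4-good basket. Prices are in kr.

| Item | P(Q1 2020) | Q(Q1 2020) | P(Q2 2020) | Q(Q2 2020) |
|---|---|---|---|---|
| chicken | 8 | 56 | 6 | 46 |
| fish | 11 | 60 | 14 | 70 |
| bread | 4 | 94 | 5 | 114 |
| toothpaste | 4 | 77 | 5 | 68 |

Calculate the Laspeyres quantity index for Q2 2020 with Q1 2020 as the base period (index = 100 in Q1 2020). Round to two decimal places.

Laspeyres quantity index uses base-period prices as weights.
ΣP(Q1 2020)·Q(Q2 2020) = 8×46 + 11×70 + 4×114 + 4×68 = 368 + 770 + 456 + 272 = 1866
ΣP(Q1 2020)·Q(Q1 2020) = 8×56 + 11×60 + 4×94 + 4×77 = 448 + 660 + 376 + 308 = 1792
Index = 1866 / 1792 × 100 = 104.1295

104.13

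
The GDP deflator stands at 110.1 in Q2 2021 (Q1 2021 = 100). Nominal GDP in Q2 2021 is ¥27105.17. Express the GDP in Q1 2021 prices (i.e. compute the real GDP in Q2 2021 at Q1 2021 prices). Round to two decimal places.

Real = Nominal ÷ (Index/100) = 27105.17 ÷ (110.1/100)
     = 27105.17 ÷ 1.101 = 24618.6830

24618.68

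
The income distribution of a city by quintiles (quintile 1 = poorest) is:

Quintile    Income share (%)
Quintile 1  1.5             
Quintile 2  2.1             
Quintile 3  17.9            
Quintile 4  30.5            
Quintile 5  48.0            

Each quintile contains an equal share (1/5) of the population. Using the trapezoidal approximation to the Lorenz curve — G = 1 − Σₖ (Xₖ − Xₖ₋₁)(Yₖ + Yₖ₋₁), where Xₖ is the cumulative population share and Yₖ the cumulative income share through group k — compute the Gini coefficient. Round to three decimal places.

0.486

Cumulative income shares Yₖ: 0.0150, 0.0360, 0.2150, 0.5200, 1.0000
Σ (Xₖ−Xₖ₋₁)(Yₖ+Yₖ₋₁) = (1/5)(0.0150+0.0000) + (1/5)(0.0360+0.0150) + (1/5)(0.2150+0.0360) + (1/5)(0.5200+0.2150) + (1/5)(1.0000+0.5200)
  = 0.0030 + 0.0102 + 0.0502 + 0.1470 + 0.3040 = 0.5144
G = 1 − 0.5144 = 0.4856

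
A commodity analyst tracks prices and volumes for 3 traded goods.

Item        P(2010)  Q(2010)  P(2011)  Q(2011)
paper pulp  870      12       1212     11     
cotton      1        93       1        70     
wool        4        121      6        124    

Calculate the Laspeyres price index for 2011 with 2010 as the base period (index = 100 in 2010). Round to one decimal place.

139.4

Laspeyres price index uses base-period quantities as weights.
ΣP(2011)·Q(2010) = 1212×12 + 1×93 + 6×121 = 14544 + 93 + 726 = 15363
ΣP(2010)·Q(2010) = 870×12 + 1×93 + 4×121 = 10440 + 93 + 484 = 11017
Index = 15363 / 11017 × 100 = 139.4481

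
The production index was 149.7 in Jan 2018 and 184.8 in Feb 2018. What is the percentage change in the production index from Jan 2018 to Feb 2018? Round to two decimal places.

23.45%

Change = (184.8 − 149.7) / 149.7 × 100
       = 35.1 / 149.7 × 100 = 23.4469%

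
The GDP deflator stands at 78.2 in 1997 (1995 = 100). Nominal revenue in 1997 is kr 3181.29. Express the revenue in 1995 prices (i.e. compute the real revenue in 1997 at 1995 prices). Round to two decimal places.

4068.15

Real = Nominal ÷ (Index/100) = 3181.29 ÷ (78.2/100)
     = 3181.29 ÷ 0.782 = 4068.1458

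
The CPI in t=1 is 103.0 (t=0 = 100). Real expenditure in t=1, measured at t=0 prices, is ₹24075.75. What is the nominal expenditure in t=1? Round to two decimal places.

24798.02

Nominal = Real × (Index/100) = 24075.75 × (103.0/100)
        = 24075.75 × 1.030 = 24798.0225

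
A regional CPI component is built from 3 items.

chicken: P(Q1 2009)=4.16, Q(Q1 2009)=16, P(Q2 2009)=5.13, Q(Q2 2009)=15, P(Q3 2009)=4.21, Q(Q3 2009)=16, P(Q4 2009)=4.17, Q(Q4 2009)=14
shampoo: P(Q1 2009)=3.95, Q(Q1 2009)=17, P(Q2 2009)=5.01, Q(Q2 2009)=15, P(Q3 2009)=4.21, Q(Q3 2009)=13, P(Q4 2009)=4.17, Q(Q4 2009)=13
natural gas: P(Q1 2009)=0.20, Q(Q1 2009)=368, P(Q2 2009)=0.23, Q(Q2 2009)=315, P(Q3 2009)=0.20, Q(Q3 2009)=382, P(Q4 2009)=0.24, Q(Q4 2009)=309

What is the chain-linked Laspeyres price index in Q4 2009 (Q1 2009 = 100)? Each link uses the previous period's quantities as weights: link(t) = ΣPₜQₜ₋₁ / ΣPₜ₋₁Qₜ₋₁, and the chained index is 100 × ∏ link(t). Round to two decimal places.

109.72

Link Q1 2009→Q2 2009:
ΣP(Q2 2009)Q(Q1 2009) = 5.13×16 + 5.01×17 + 0.23×368 = 82.08 + 85.17 + 84.64 = 251.89
ΣP(Q1 2009)Q(Q1 2009) = 4.16×16 + 3.95×17 + 0.20×368 = 66.56 + 67.15 + 73.6 = 207.31
link = 251.89/207.31 = 1.215040
Link Q2 2009→Q3 2009:
ΣP(Q3 2009)Q(Q2 2009) = 4.21×15 + 4.21×15 + 0.20×315 = 63.15 + 63.15 + 63 = 189.3
ΣP(Q2 2009)Q(Q2 2009) = 5.13×15 + 5.01×15 + 0.23×315 = 76.95 + 75.15 + 72.45 = 224.55
link = 189.3/224.55 = 0.843019
Link Q3 2009→Q4 2009:
ΣP(Q4 2009)Q(Q3 2009) = 4.17×16 + 4.17×13 + 0.24×382 = 66.72 + 54.21 + 91.68 = 212.61
ΣP(Q3 2009)Q(Q3 2009) = 4.21×16 + 4.21×13 + 0.20×382 = 67.36 + 54.73 + 76.4 = 198.49
link = 212.61/198.49 = 1.071137
Chained index = 100 × 1.215040 × 0.843019 × 1.071137 = 109.7168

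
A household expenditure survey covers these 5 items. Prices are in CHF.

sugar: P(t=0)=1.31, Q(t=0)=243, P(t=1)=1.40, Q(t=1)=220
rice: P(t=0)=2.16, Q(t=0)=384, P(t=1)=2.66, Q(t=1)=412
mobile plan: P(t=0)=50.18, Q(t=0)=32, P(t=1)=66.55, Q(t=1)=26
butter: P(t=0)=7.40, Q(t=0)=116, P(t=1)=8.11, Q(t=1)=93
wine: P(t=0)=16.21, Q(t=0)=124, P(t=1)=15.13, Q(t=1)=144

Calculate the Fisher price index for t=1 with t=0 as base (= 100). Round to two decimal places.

Laspeyres component (base-period weights):
ΣP(t=1)Q(t=0) = 1.40×243 + 2.66×384 + 66.55×32 + 8.11×116 + 15.13×124 = 340.2 + 1021.44 + 2129.6 + 940.76 + 1876.12 = 6308.12
ΣP(t=0)Q(t=0) = 1.31×243 + 2.16×384 + 50.18×32 + 7.40×116 + 16.21×124 = 318.33 + 829.44 + 1605.76 + 858.4 + 2010.04 = 5621.97
L = 6308.12 / 5621.97 × 100 = 112.2048
Paasche component (current-period weights):
ΣP(t=1)Q(t=1) = 1.40×220 + 2.66×412 + 66.55×26 + 8.11×93 + 15.13×144 = 308 + 1095.92 + 1730.3 + 754.23 + 2178.72 = 6067.17
ΣP(t=0)Q(t=1) = 1.31×220 + 2.16×412 + 50.18×26 + 7.40×93 + 16.21×144 = 288.2 + 889.92 + 1304.68 + 688.2 + 2334.24 = 5505.24
P = 6067.17 / 5505.24 × 100 = 110.2072
Fisher = √(L × P) = √(112.2048 × 110.2072) = 111.2015

111.20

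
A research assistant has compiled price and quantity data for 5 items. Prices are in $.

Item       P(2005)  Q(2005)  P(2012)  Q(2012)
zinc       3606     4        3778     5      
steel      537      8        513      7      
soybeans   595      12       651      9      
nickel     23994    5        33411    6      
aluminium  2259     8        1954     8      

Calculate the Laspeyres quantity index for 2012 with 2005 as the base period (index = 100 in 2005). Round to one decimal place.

Laspeyres quantity index uses base-period prices as weights.
ΣP(2005)·Q(2012) = 3606×5 + 537×7 + 595×9 + 23994×6 + 2259×8 = 18030 + 3759 + 5355 + 143964 + 18072 = 189180
ΣP(2005)·Q(2005) = 3606×4 + 537×8 + 595×12 + 23994×5 + 2259×8 = 14424 + 4296 + 7140 + 119970 + 18072 = 163902
Index = 189180 / 163902 × 100 = 115.4226

115.4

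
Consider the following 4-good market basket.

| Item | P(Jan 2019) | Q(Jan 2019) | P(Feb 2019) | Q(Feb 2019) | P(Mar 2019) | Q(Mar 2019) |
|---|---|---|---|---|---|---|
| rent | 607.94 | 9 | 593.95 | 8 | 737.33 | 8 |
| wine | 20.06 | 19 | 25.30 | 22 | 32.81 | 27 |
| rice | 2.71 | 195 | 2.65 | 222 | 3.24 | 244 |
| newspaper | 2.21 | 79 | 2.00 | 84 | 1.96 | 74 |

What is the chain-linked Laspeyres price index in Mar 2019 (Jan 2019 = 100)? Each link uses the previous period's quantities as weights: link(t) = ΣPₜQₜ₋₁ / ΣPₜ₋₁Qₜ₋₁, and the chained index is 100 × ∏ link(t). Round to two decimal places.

122.71

Link Jan 2019→Feb 2019:
ΣP(Feb 2019)Q(Jan 2019) = 593.95×9 + 25.30×19 + 2.65×195 + 2.00×79 = 5345.55 + 480.7 + 516.75 + 158 = 6501
ΣP(Jan 2019)Q(Jan 2019) = 607.94×9 + 20.06×19 + 2.71×195 + 2.21×79 = 5471.46 + 381.14 + 528.45 + 174.59 = 6555.64
link = 6501/6555.64 = 0.991665
Link Feb 2019→Mar 2019:
ΣP(Mar 2019)Q(Feb 2019) = 737.33×8 + 32.81×22 + 3.24×222 + 1.96×84 = 5898.64 + 721.82 + 719.28 + 164.64 = 7504.38
ΣP(Feb 2019)Q(Feb 2019) = 593.95×8 + 25.30×22 + 2.65×222 + 2.00×84 = 4751.6 + 556.6 + 588.3 + 168 = 6064.5
link = 7504.38/6064.5 = 1.237428
Chained index = 100 × 0.991665 × 1.237428 = 122.7114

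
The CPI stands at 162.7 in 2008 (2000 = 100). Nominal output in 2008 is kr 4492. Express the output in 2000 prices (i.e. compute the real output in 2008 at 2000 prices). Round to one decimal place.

2760.9

Real = Nominal ÷ (Index/100) = 4492 ÷ (162.7/100)
     = 4492 ÷ 1.627 = 2760.9096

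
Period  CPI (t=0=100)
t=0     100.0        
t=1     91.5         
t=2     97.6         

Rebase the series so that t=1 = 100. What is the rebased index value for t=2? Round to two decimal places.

Rebased(t=2) = 97.6 / 91.5 × 100 = 106.6667

106.67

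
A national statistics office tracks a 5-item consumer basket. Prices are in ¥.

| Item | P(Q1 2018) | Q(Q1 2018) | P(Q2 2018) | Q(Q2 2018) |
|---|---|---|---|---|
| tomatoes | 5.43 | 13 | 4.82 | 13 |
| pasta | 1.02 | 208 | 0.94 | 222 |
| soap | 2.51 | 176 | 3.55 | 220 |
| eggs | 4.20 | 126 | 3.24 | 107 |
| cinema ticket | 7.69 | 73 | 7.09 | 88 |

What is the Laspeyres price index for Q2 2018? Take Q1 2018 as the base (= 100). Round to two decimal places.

Laspeyres price index uses base-period quantities as weights.
ΣP(Q2 2018)·Q(Q1 2018) = 4.82×13 + 0.94×208 + 3.55×176 + 3.24×126 + 7.09×73 = 62.66 + 195.52 + 624.8 + 408.24 + 517.57 = 1808.79
ΣP(Q1 2018)·Q(Q1 2018) = 5.43×13 + 1.02×208 + 2.51×176 + 4.20×126 + 7.69×73 = 70.59 + 212.16 + 441.76 + 529.2 + 561.37 = 1815.08
Index = 1808.79 / 1815.08 × 100 = 99.6535

99.65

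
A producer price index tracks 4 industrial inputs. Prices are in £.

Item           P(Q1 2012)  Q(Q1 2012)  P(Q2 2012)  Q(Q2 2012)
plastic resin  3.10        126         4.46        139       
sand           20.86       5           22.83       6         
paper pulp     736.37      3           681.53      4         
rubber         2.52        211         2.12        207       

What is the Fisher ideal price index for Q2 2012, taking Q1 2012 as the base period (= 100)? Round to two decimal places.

97.69

Laspeyres component (base-period weights):
ΣP(Q2 2012)Q(Q1 2012) = 4.46×126 + 22.83×5 + 681.53×3 + 2.12×211 = 561.96 + 114.15 + 2044.59 + 447.32 = 3168.02
ΣP(Q1 2012)Q(Q1 2012) = 3.10×126 + 20.86×5 + 736.37×3 + 2.52×211 = 390.6 + 104.3 + 2209.11 + 531.72 = 3235.73
L = 3168.02 / 3235.73 × 100 = 97.9074
Paasche component (current-period weights):
ΣP(Q2 2012)Q(Q2 2012) = 4.46×139 + 22.83×6 + 681.53×4 + 2.12×207 = 619.94 + 136.98 + 2726.12 + 438.84 = 3921.88
ΣP(Q1 2012)Q(Q2 2012) = 3.10×139 + 20.86×6 + 736.37×4 + 2.52×207 = 430.9 + 125.16 + 2945.48 + 521.64 = 4023.18
P = 3921.88 / 4023.18 × 100 = 97.4821
Fisher = √(L × P) = √(97.9074 × 97.4821) = 97.6945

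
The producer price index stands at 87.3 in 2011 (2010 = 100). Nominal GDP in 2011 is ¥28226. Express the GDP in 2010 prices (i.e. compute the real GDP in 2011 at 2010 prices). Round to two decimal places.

32332.19

Real = Nominal ÷ (Index/100) = 28226 ÷ (87.3/100)
     = 28226 ÷ 0.873 = 32332.1879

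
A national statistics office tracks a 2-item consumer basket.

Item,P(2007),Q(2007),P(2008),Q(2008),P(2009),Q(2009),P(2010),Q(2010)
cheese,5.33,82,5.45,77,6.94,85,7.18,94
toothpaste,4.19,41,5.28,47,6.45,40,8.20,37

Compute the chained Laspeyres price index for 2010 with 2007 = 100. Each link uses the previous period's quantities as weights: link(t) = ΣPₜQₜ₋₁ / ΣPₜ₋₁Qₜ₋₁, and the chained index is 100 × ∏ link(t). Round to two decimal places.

151.22

Link 2007→2008:
ΣP(2008)Q(2007) = 5.45×82 + 5.28×41 = 446.9 + 216.48 = 663.38
ΣP(2007)Q(2007) = 5.33×82 + 4.19×41 = 437.06 + 171.79 = 608.85
link = 663.38/608.85 = 1.089562
Link 2008→2009:
ΣP(2009)Q(2008) = 6.94×77 + 6.45×47 = 534.38 + 303.15 = 837.53
ΣP(2008)Q(2008) = 5.45×77 + 5.28×47 = 419.65 + 248.16 = 667.81
link = 837.53/667.81 = 1.254144
Link 2009→2010:
ΣP(2010)Q(2009) = 7.18×85 + 8.20×40 = 610.3 + 328 = 938.3
ΣP(2009)Q(2009) = 6.94×85 + 6.45×40 = 589.9 + 258 = 847.9
link = 938.3/847.9 = 1.106616
Chained index = 100 × 1.089562 × 1.254144 × 1.106616 = 151.2156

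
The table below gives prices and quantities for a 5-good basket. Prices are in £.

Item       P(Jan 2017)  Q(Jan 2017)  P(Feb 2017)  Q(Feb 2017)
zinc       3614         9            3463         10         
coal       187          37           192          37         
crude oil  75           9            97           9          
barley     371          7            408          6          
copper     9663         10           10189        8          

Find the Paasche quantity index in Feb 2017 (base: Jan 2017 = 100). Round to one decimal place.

88.0

Paasche quantity index uses current-period prices as weights.
ΣP(Feb 2017)·Q(Feb 2017) = 3463×10 + 192×37 + 97×9 + 408×6 + 10189×8 = 34630 + 7104 + 873 + 2448 + 81512 = 126567
ΣP(Feb 2017)·Q(Jan 2017) = 3463×9 + 192×37 + 97×9 + 408×7 + 10189×10 = 31167 + 7104 + 873 + 2856 + 101890 = 143890
Index = 126567 / 143890 × 100 = 87.9609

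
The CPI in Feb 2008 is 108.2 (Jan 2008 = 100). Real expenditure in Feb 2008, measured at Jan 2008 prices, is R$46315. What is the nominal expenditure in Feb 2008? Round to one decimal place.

50112.8

Nominal = Real × (Index/100) = 46315 × (108.2/100)
        = 46315 × 1.082 = 50112.8300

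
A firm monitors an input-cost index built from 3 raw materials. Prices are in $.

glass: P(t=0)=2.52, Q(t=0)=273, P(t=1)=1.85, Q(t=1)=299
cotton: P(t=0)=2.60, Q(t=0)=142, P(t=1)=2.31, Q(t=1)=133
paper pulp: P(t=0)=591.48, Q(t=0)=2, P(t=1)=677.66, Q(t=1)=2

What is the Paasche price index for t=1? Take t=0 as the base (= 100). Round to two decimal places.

97.08

Paasche price index uses current-period quantities as weights.
ΣP(t=1)·Q(t=1) = 1.85×299 + 2.31×133 + 677.66×2 = 553.15 + 307.23 + 1355.32 = 2215.7
ΣP(t=0)·Q(t=1) = 2.52×299 + 2.60×133 + 591.48×2 = 753.48 + 345.8 + 1182.96 = 2282.24
Index = 2215.7 / 2282.24 × 100 = 97.0844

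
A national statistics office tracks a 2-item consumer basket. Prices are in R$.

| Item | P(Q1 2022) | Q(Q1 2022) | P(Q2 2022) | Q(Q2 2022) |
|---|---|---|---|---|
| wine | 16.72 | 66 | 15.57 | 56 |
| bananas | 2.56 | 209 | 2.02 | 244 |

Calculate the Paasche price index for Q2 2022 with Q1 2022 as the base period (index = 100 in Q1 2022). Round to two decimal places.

87.43

Paasche price index uses current-period quantities as weights.
ΣP(Q2 2022)·Q(Q2 2022) = 15.57×56 + 2.02×244 = 871.92 + 492.88 = 1364.8
ΣP(Q1 2022)·Q(Q2 2022) = 16.72×56 + 2.56×244 = 936.32 + 624.64 = 1560.96
Index = 1364.8 / 1560.96 × 100 = 87.4334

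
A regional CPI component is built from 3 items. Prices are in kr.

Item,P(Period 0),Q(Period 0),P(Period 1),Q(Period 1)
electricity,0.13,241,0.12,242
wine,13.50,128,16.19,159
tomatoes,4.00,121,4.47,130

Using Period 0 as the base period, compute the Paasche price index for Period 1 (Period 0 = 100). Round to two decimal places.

118.03

Paasche price index uses current-period quantities as weights.
ΣP(Period 1)·Q(Period 1) = 0.12×242 + 16.19×159 + 4.47×130 = 29.04 + 2574.21 + 581.1 = 3184.35
ΣP(Period 0)·Q(Period 1) = 0.13×242 + 13.50×159 + 4.00×130 = 31.46 + 2146.5 + 520 = 2697.96
Index = 3184.35 / 2697.96 × 100 = 118.0281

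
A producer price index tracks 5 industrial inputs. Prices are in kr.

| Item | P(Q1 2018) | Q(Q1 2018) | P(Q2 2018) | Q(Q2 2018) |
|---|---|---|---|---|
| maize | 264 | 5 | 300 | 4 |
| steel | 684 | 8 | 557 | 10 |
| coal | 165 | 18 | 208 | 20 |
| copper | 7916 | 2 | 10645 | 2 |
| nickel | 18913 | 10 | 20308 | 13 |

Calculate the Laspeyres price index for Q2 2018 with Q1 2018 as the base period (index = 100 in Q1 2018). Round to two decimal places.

109.01

Laspeyres price index uses base-period quantities as weights.
ΣP(Q2 2018)·Q(Q1 2018) = 300×5 + 557×8 + 208×18 + 10645×2 + 20308×10 = 1500 + 4456 + 3744 + 21290 + 203080 = 234070
ΣP(Q1 2018)·Q(Q1 2018) = 264×5 + 684×8 + 165×18 + 7916×2 + 18913×10 = 1320 + 5472 + 2970 + 15832 + 189130 = 214724
Index = 234070 / 214724 × 100 = 109.0097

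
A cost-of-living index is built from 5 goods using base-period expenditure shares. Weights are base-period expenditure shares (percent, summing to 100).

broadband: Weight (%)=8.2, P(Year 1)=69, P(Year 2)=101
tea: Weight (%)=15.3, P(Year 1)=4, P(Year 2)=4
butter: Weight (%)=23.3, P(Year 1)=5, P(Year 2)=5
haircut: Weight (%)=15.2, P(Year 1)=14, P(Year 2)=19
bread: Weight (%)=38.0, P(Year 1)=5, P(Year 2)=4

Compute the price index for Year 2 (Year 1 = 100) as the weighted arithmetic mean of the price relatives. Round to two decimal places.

101.63

broadband: 8.2 × (101/69) = 8.2 × 1.463768 = 12.0029
tea: 15.3 × (4/4) = 15.3 × 1.000000 = 15.3000
butter: 23.3 × (5/5) = 23.3 × 1.000000 = 23.3000
haircut: 15.2 × (19/14) = 15.2 × 1.357143 = 20.6286
bread: 38.0 × (4/5) = 38.0 × 0.800000 = 30.4000
Index = Σ wᵢ·(p₁ᵢ/p₀ᵢ) = 12.0029 + 15.3000 + 23.3000 + 20.6286 + 30.4000 = 101.6315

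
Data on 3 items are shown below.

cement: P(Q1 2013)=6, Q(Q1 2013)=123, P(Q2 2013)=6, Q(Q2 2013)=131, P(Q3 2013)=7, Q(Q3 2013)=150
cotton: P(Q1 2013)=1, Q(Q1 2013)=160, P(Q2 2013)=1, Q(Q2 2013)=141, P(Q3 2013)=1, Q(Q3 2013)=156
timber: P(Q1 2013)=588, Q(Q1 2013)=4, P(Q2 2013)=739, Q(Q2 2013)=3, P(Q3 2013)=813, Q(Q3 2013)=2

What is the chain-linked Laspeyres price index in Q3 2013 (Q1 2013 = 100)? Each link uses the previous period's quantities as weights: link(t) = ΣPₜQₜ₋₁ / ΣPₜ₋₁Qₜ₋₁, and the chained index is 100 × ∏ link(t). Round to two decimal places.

131.90

Link Q1 2013→Q2 2013:
ΣP(Q2 2013)Q(Q1 2013) = 6×123 + 1×160 + 739×4 = 738 + 160 + 2956 = 3854
ΣP(Q1 2013)Q(Q1 2013) = 6×123 + 1×160 + 588×4 = 738 + 160 + 2352 = 3250
link = 3854/3250 = 1.185846
Link Q2 2013→Q3 2013:
ΣP(Q3 2013)Q(Q2 2013) = 7×131 + 1×141 + 813×3 = 917 + 141 + 2439 = 3497
ΣP(Q2 2013)Q(Q2 2013) = 6×131 + 1×141 + 739×3 = 786 + 141 + 2217 = 3144
link = 3497/3144 = 1.112277
Chained index = 100 × 1.185846 × 1.112277 = 131.8990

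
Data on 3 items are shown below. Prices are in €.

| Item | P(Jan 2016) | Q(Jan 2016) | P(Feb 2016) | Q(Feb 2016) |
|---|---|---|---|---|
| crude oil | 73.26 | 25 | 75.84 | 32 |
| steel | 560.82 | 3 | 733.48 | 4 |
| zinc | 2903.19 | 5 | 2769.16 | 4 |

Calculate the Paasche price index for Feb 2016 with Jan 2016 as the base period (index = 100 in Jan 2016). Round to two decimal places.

Paasche price index uses current-period quantities as weights.
ΣP(Feb 2016)·Q(Feb 2016) = 75.84×32 + 733.48×4 + 2769.16×4 = 2426.88 + 2933.92 + 11076.64 = 16437.44
ΣP(Jan 2016)·Q(Feb 2016) = 73.26×32 + 560.82×4 + 2903.19×4 = 2344.32 + 2243.28 + 11612.76 = 16200.36
Index = 16437.44 / 16200.36 × 100 = 101.4634

101.46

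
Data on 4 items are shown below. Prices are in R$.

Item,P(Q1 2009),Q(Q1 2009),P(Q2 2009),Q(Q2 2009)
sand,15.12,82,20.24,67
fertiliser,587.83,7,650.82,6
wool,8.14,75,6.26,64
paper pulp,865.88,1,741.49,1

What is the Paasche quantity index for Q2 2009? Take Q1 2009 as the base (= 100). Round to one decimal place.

86.2

Paasche quantity index uses current-period prices as weights.
ΣP(Q2 2009)·Q(Q2 2009) = 20.24×67 + 650.82×6 + 6.26×64 + 741.49×1 = 1356.08 + 3904.92 + 400.64 + 741.49 = 6403.13
ΣP(Q2 2009)·Q(Q1 2009) = 20.24×82 + 650.82×7 + 6.26×75 + 741.49×1 = 1659.68 + 4555.74 + 469.5 + 741.49 = 7426.41
Index = 6403.13 / 7426.41 × 100 = 86.2211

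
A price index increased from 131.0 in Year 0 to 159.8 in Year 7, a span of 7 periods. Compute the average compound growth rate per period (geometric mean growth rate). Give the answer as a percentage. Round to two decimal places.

Growth factor = (159.8/131.0)^(1/7) = (1.219847)^(1/7) = 1.028796
Growth rate = 1.028796 − 1 = 0.028796 = 2.8796%

2.88%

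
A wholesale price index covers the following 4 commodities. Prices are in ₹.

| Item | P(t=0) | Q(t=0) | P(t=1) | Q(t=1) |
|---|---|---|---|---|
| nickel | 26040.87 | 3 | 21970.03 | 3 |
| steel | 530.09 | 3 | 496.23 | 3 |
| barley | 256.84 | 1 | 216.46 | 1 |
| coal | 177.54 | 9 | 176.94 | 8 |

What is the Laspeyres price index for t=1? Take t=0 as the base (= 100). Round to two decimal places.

Laspeyres price index uses base-period quantities as weights.
ΣP(t=1)·Q(t=0) = 21970.03×3 + 496.23×3 + 216.46×1 + 176.94×9 = 65910.09 + 1488.69 + 216.46 + 1592.46 = 69207.7
ΣP(t=0)·Q(t=0) = 26040.87×3 + 530.09×3 + 256.84×1 + 177.54×9 = 78122.61 + 1590.27 + 256.84 + 1597.86 = 81567.58
Index = 69207.7 / 81567.58 × 100 = 84.8471

84.85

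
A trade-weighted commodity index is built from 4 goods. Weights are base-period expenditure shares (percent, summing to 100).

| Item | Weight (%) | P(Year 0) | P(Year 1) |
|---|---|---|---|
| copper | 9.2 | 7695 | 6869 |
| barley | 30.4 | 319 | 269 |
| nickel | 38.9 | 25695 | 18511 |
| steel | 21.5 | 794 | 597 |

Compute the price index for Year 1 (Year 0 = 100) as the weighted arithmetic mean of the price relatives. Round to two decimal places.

copper: 9.2 × (6869/7695) = 9.2 × 0.892658 = 8.2124
barley: 30.4 × (269/319) = 30.4 × 0.843260 = 25.6351
nickel: 38.9 × (18511/25695) = 38.9 × 0.720413 = 28.0240
steel: 21.5 × (597/794) = 21.5 × 0.751889 = 16.1656
Index = Σ wᵢ·(p₁ᵢ/p₀ᵢ) = 8.2124 + 25.6351 + 28.0240 + 16.1656 = 78.0372

78.04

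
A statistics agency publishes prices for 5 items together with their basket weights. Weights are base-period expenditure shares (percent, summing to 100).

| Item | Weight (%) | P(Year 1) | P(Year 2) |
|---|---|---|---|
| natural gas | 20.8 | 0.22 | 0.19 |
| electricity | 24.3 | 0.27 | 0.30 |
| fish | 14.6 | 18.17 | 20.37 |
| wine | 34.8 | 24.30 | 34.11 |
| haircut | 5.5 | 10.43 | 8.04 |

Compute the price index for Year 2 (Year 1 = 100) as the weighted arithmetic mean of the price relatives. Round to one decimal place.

natural gas: 20.8 × (0.19/0.22) = 20.8 × 0.863636 = 17.9636
electricity: 24.3 × (0.30/0.27) = 24.3 × 1.111111 = 27.0000
fish: 14.6 × (20.37/18.17) = 14.6 × 1.121079 = 16.3677
wine: 34.8 × (34.11/24.30) = 34.8 × 1.403704 = 48.8489
haircut: 5.5 × (8.04/10.43) = 5.5 × 0.770853 = 4.2397
Index = Σ wᵢ·(p₁ᵢ/p₀ᵢ) = 17.9636 + 27.0000 + 16.3677 + 48.8489 + 4.2397 = 114.4200

114.4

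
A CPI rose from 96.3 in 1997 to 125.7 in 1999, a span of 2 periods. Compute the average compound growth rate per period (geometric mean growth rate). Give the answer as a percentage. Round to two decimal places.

Growth factor = (125.7/96.3)^(1/2) = (1.305296)^(1/2) = 1.142495
Growth rate = 1.142495 − 1 = 0.142495 = 14.2495%

14.25%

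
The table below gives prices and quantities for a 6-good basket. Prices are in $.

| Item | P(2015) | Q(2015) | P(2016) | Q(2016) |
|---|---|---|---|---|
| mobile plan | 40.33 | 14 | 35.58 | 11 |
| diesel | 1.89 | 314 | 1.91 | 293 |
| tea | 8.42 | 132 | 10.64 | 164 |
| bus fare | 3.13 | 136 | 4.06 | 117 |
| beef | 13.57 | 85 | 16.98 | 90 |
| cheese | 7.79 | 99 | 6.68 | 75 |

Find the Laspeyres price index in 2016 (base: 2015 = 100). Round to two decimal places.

Laspeyres price index uses base-period quantities as weights.
ΣP(2016)·Q(2015) = 35.58×14 + 1.91×314 + 10.64×132 + 4.06×136 + 16.98×85 + 6.68×99 = 498.12 + 599.74 + 1404.48 + 552.16 + 1443.3 + 661.32 = 5159.12
ΣP(2015)·Q(2015) = 40.33×14 + 1.89×314 + 8.42×132 + 3.13×136 + 13.57×85 + 7.79×99 = 564.62 + 593.46 + 1111.44 + 425.68 + 1153.45 + 771.21 = 4619.86
Index = 5159.12 / 4619.86 × 100 = 111.6726

111.67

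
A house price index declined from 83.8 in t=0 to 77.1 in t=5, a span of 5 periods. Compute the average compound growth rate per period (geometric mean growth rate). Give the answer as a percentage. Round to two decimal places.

Growth factor = (77.1/83.8)^(1/5) = (0.920048)^(1/5) = 0.983472
Growth rate = 0.983472 − 1 = -0.016528 = -1.6528%

-1.65%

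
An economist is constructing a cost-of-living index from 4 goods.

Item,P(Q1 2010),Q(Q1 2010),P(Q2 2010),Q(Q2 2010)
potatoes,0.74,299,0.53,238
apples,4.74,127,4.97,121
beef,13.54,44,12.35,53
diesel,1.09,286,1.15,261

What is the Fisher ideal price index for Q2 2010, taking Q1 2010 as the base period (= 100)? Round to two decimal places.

Laspeyres component (base-period weights):
ΣP(Q2 2010)Q(Q1 2010) = 0.53×299 + 4.97×127 + 12.35×44 + 1.15×286 = 158.47 + 631.19 + 543.4 + 328.9 = 1661.96
ΣP(Q1 2010)Q(Q1 2010) = 0.74×299 + 4.74×127 + 13.54×44 + 1.09×286 = 221.26 + 601.98 + 595.76 + 311.74 = 1730.74
L = 1661.96 / 1730.74 × 100 = 96.0260
Paasche component (current-period weights):
ΣP(Q2 2010)Q(Q2 2010) = 0.53×238 + 4.97×121 + 12.35×53 + 1.15×261 = 126.14 + 601.37 + 654.55 + 300.15 = 1682.21
ΣP(Q1 2010)Q(Q2 2010) = 0.74×238 + 4.74×121 + 13.54×53 + 1.09×261 = 176.12 + 573.54 + 717.62 + 284.49 = 1751.77
P = 1682.21 / 1751.77 × 100 = 96.0292
Fisher = √(L × P) = √(96.0260 × 96.0292) = 96.0276

96.03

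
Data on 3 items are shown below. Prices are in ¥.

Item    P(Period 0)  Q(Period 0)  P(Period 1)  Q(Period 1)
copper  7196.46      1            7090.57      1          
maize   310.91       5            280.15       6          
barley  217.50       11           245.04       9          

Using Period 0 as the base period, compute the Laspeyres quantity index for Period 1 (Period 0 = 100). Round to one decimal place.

Laspeyres quantity index uses base-period prices as weights.
ΣP(Period 0)·Q(Period 1) = 7196.46×1 + 310.91×6 + 217.50×9 = 7196.46 + 1865.46 + 1957.5 = 11019.42
ΣP(Period 0)·Q(Period 0) = 7196.46×1 + 310.91×5 + 217.50×11 = 7196.46 + 1554.55 + 2392.5 = 11143.51
Index = 11019.42 / 11143.51 × 100 = 98.8864

98.9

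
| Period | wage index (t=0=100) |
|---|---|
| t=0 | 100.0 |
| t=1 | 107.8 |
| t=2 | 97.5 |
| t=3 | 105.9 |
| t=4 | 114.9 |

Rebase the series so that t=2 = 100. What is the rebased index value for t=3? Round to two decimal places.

Rebased(t=3) = 105.9 / 97.5 × 100 = 108.6154

108.62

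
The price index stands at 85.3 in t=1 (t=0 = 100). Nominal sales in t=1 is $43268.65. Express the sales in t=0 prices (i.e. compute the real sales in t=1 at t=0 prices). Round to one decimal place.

50725.3

Real = Nominal ÷ (Index/100) = 43268.65 ÷ (85.3/100)
     = 43268.65 ÷ 0.853 = 50725.2638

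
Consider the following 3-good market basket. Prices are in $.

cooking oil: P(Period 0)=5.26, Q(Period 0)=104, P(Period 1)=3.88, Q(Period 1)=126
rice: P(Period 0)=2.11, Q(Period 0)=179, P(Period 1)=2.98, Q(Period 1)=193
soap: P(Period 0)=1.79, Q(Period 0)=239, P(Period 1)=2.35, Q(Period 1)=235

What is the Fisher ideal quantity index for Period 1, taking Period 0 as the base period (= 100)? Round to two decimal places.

Laspeyres component (base-period weights):
ΣP(Period 0)Q(Period 1) = 5.26×126 + 2.11×193 + 1.79×235 = 662.76 + 407.23 + 420.65 = 1490.64
ΣP(Period 0)Q(Period 0) = 5.26×104 + 2.11×179 + 1.79×239 = 547.04 + 377.69 + 427.81 = 1352.54
L = 1490.64 / 1352.54 × 100 = 110.2104
Paasche component (current-period weights):
ΣP(Period 1)Q(Period 1) = 3.88×126 + 2.98×193 + 2.35×235 = 488.88 + 575.14 + 552.25 = 1616.27
ΣP(Period 1)Q(Period 0) = 3.88×104 + 2.98×179 + 2.35×239 = 403.52 + 533.42 + 561.65 = 1498.59
P = 1616.27 / 1498.59 × 100 = 107.8527
Fisher = √(L × P) = √(110.2104 × 107.8527) = 109.0252

109.03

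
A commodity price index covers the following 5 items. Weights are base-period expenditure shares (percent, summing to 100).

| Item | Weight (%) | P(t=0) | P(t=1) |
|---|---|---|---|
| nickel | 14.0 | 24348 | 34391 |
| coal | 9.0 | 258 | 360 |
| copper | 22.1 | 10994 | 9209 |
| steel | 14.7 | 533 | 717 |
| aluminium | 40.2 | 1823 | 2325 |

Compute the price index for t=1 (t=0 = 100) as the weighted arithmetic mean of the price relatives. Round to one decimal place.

121.9

nickel: 14.0 × (34391/24348) = 14.0 × 1.412477 = 19.7747
coal: 9.0 × (360/258) = 9.0 × 1.395349 = 12.5581
copper: 22.1 × (9209/10994) = 22.1 × 0.837639 = 18.5118
steel: 14.7 × (717/533) = 14.7 × 1.345216 = 19.7747
aluminium: 40.2 × (2325/1823) = 40.2 × 1.275370 = 51.2699
Index = Σ wᵢ·(p₁ᵢ/p₀ᵢ) = 19.7747 + 12.5581 + 18.5118 + 19.7747 + 51.2699 = 121.8892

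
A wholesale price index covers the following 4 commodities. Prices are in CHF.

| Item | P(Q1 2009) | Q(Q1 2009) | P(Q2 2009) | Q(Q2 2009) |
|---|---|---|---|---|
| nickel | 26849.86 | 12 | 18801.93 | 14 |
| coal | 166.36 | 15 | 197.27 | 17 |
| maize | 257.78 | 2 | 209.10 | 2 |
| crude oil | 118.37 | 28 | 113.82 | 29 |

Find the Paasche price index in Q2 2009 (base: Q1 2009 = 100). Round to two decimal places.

Paasche price index uses current-period quantities as weights.
ΣP(Q2 2009)·Q(Q2 2009) = 18801.93×14 + 197.27×17 + 209.10×2 + 113.82×29 = 263227.02 + 3353.59 + 418.2 + 3300.78 = 270299.59
ΣP(Q1 2009)·Q(Q2 2009) = 26849.86×14 + 166.36×17 + 257.78×2 + 118.37×29 = 375898.04 + 2828.12 + 515.56 + 3432.73 = 382674.45
Index = 270299.59 / 382674.45 × 100 = 70.6343

70.63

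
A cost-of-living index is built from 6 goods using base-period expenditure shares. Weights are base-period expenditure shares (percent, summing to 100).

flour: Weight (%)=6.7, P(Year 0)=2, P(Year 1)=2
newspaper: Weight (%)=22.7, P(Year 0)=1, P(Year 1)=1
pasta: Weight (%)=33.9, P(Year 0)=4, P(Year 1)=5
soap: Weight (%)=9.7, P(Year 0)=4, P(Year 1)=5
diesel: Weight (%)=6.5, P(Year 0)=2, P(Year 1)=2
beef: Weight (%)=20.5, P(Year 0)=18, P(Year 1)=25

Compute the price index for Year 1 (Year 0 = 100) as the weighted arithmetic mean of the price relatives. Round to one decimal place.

flour: 6.7 × (2/2) = 6.7 × 1.000000 = 6.7000
newspaper: 22.7 × (1/1) = 22.7 × 1.000000 = 22.7000
pasta: 33.9 × (5/4) = 33.9 × 1.250000 = 42.3750
soap: 9.7 × (5/4) = 9.7 × 1.250000 = 12.1250
diesel: 6.5 × (2/2) = 6.5 × 1.000000 = 6.5000
beef: 20.5 × (25/18) = 20.5 × 1.388889 = 28.4722
Index = Σ wᵢ·(p₁ᵢ/p₀ᵢ) = 6.7000 + 22.7000 + 42.3750 + 12.1250 + 6.5000 + 28.4722 = 118.8722

118.9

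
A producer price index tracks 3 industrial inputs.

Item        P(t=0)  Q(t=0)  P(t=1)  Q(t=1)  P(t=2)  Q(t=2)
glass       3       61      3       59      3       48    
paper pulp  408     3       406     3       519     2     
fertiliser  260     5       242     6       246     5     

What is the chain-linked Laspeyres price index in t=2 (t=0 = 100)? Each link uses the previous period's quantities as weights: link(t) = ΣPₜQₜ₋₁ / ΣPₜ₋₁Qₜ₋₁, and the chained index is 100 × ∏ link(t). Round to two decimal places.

Link t=0→t=1:
ΣP(t=1)Q(t=0) = 3×61 + 406×3 + 242×5 = 183 + 1218 + 1210 = 2611
ΣP(t=0)Q(t=0) = 3×61 + 408×3 + 260×5 = 183 + 1224 + 1300 = 2707
link = 2611/2707 = 0.964536
Link t=1→t=2:
ΣP(t=2)Q(t=1) = 3×59 + 519×3 + 246×6 = 177 + 1557 + 1476 = 3210
ΣP(t=1)Q(t=1) = 3×59 + 406×3 + 242×6 = 177 + 1218 + 1452 = 2847
link = 3210/2847 = 1.127503
Chained index = 100 × 0.964536 × 1.127503 = 108.7517

108.75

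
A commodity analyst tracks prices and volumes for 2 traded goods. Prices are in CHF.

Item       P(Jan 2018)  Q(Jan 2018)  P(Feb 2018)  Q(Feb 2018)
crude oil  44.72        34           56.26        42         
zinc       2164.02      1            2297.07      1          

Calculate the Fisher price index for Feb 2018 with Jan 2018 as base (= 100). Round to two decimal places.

114.77

Laspeyres component (base-period weights):
ΣP(Feb 2018)Q(Jan 2018) = 56.26×34 + 2297.07×1 = 1912.84 + 2297.07 = 4209.91
ΣP(Jan 2018)Q(Jan 2018) = 44.72×34 + 2164.02×1 = 1520.48 + 2164.02 = 3684.5
L = 4209.91 / 3684.5 × 100 = 114.2600
Paasche component (current-period weights):
ΣP(Feb 2018)Q(Feb 2018) = 56.26×42 + 2297.07×1 = 2362.92 + 2297.07 = 4659.99
ΣP(Jan 2018)Q(Feb 2018) = 44.72×42 + 2164.02×1 = 1878.24 + 2164.02 = 4042.26
P = 4659.99 / 4042.26 × 100 = 115.2818
Fisher = √(L × P) = √(114.2600 × 115.2818) = 114.7698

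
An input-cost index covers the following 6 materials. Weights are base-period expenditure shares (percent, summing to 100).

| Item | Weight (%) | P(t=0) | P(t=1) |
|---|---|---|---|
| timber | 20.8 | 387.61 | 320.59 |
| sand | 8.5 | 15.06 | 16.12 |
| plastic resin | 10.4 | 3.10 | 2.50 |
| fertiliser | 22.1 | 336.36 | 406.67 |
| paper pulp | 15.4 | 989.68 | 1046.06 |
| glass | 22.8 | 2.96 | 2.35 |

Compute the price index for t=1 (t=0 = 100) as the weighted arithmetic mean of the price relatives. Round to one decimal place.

timber: 20.8 × (320.59/387.61) = 20.8 × 0.827094 = 17.2036
sand: 8.5 × (16.12/15.06) = 8.5 × 1.070385 = 9.0983
plastic resin: 10.4 × (2.50/3.10) = 10.4 × 0.806452 = 8.3871
fertiliser: 22.1 × (406.67/336.36) = 22.1 × 1.209032 = 26.7196
paper pulp: 15.4 × (1046.06/989.68) = 15.4 × 1.056968 = 16.2773
glass: 22.8 × (2.35/2.96) = 22.8 × 0.793919 = 18.1014
Index = Σ wᵢ·(p₁ᵢ/p₀ᵢ) = 17.2036 + 9.0983 + 8.3871 + 26.7196 + 16.2773 + 18.1014 = 95.7872

95.8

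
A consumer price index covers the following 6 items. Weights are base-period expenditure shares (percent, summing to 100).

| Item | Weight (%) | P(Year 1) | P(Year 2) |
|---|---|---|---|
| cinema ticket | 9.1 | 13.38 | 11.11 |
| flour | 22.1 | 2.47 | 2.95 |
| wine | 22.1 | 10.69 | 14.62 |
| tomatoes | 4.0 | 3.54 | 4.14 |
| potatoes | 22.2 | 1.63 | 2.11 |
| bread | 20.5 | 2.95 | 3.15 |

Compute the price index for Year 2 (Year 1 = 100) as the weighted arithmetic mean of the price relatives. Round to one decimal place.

cinema ticket: 9.1 × (11.11/13.38) = 9.1 × 0.830344 = 7.5561
flour: 22.1 × (2.95/2.47) = 22.1 × 1.194332 = 26.3947
wine: 22.1 × (14.62/10.69) = 22.1 × 1.367633 = 30.2247
tomatoes: 4.0 × (4.14/3.54) = 4.0 × 1.169492 = 4.6780
potatoes: 22.2 × (2.11/1.63) = 22.2 × 1.294479 = 28.7374
bread: 20.5 × (3.15/2.95) = 20.5 × 1.067797 = 21.8898
Index = Σ wᵢ·(p₁ᵢ/p₀ᵢ) = 7.5561 + 26.3947 + 30.2247 + 4.6780 + 28.7374 + 21.8898 = 119.4808

119.5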